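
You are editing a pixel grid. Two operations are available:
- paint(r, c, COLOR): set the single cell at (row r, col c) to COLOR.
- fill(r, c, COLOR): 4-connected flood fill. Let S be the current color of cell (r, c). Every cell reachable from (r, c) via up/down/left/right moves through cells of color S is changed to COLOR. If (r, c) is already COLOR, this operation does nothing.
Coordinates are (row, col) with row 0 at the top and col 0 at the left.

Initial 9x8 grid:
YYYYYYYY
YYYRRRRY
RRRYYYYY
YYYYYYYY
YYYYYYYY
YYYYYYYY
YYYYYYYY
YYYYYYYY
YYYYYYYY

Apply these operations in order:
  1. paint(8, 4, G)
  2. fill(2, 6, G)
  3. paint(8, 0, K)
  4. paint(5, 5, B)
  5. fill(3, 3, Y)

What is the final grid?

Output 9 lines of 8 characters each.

After op 1 paint(8,4,G):
YYYYYYYY
YYYRRRRY
RRRYYYYY
YYYYYYYY
YYYYYYYY
YYYYYYYY
YYYYYYYY
YYYYYYYY
YYYYGYYY
After op 2 fill(2,6,G) [64 cells changed]:
GGGGGGGG
GGGRRRRG
RRRGGGGG
GGGGGGGG
GGGGGGGG
GGGGGGGG
GGGGGGGG
GGGGGGGG
GGGGGGGG
After op 3 paint(8,0,K):
GGGGGGGG
GGGRRRRG
RRRGGGGG
GGGGGGGG
GGGGGGGG
GGGGGGGG
GGGGGGGG
GGGGGGGG
KGGGGGGG
After op 4 paint(5,5,B):
GGGGGGGG
GGGRRRRG
RRRGGGGG
GGGGGGGG
GGGGGGGG
GGGGGBGG
GGGGGGGG
GGGGGGGG
KGGGGGGG
After op 5 fill(3,3,Y) [63 cells changed]:
YYYYYYYY
YYYRRRRY
RRRYYYYY
YYYYYYYY
YYYYYYYY
YYYYYBYY
YYYYYYYY
YYYYYYYY
KYYYYYYY

Answer: YYYYYYYY
YYYRRRRY
RRRYYYYY
YYYYYYYY
YYYYYYYY
YYYYYBYY
YYYYYYYY
YYYYYYYY
KYYYYYYY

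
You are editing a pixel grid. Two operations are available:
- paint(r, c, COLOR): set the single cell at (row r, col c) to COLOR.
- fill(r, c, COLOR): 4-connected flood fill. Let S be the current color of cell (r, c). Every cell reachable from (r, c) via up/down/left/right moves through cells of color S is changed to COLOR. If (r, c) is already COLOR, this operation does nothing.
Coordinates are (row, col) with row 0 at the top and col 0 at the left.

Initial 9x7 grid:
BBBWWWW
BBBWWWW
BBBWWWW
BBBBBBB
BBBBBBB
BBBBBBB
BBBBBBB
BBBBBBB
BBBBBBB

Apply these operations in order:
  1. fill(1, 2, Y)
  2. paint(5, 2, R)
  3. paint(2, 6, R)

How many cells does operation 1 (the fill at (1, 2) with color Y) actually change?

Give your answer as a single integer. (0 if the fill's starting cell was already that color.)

After op 1 fill(1,2,Y) [51 cells changed]:
YYYWWWW
YYYWWWW
YYYWWWW
YYYYYYY
YYYYYYY
YYYYYYY
YYYYYYY
YYYYYYY
YYYYYYY

Answer: 51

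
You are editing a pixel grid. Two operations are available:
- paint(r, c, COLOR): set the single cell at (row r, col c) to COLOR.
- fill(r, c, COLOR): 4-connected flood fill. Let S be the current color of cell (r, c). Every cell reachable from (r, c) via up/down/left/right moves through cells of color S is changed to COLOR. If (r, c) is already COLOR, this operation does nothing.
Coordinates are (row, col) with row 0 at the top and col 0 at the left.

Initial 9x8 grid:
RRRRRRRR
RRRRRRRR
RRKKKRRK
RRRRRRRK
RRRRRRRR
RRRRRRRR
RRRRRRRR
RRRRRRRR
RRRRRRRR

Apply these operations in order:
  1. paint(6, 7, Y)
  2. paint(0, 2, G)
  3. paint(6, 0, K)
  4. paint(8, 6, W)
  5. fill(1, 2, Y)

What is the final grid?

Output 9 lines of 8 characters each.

Answer: YYGYYYYY
YYYYYYYY
YYKKKYYK
YYYYYYYK
YYYYYYYY
YYYYYYYY
KYYYYYYY
YYYYYYYY
YYYYYYWY

Derivation:
After op 1 paint(6,7,Y):
RRRRRRRR
RRRRRRRR
RRKKKRRK
RRRRRRRK
RRRRRRRR
RRRRRRRR
RRRRRRRY
RRRRRRRR
RRRRRRRR
After op 2 paint(0,2,G):
RRGRRRRR
RRRRRRRR
RRKKKRRK
RRRRRRRK
RRRRRRRR
RRRRRRRR
RRRRRRRY
RRRRRRRR
RRRRRRRR
After op 3 paint(6,0,K):
RRGRRRRR
RRRRRRRR
RRKKKRRK
RRRRRRRK
RRRRRRRR
RRRRRRRR
KRRRRRRY
RRRRRRRR
RRRRRRRR
After op 4 paint(8,6,W):
RRGRRRRR
RRRRRRRR
RRKKKRRK
RRRRRRRK
RRRRRRRR
RRRRRRRR
KRRRRRRY
RRRRRRRR
RRRRRRWR
After op 5 fill(1,2,Y) [63 cells changed]:
YYGYYYYY
YYYYYYYY
YYKKKYYK
YYYYYYYK
YYYYYYYY
YYYYYYYY
KYYYYYYY
YYYYYYYY
YYYYYYWY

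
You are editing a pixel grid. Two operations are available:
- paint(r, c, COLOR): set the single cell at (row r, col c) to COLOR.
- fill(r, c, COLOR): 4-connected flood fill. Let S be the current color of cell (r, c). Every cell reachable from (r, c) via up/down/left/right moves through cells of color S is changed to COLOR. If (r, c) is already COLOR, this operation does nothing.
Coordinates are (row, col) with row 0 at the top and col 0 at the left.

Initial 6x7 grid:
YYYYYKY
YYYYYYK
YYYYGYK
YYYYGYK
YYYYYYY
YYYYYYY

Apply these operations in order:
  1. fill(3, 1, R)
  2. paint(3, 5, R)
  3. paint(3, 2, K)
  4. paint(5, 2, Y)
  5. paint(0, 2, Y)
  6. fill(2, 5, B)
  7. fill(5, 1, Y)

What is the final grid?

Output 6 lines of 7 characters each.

After op 1 fill(3,1,R) [35 cells changed]:
RRRRRKY
RRRRRRK
RRRRGRK
RRRRGRK
RRRRRRR
RRRRRRR
After op 2 paint(3,5,R):
RRRRRKY
RRRRRRK
RRRRGRK
RRRRGRK
RRRRRRR
RRRRRRR
After op 3 paint(3,2,K):
RRRRRKY
RRRRRRK
RRRRGRK
RRKRGRK
RRRRRRR
RRRRRRR
After op 4 paint(5,2,Y):
RRRRRKY
RRRRRRK
RRRRGRK
RRKRGRK
RRRRRRR
RRYRRRR
After op 5 paint(0,2,Y):
RRYRRKY
RRRRRRK
RRRRGRK
RRKRGRK
RRRRRRR
RRYRRRR
After op 6 fill(2,5,B) [32 cells changed]:
BBYBBKY
BBBBBBK
BBBBGBK
BBKBGBK
BBBBBBB
BBYBBBB
After op 7 fill(5,1,Y) [32 cells changed]:
YYYYYKY
YYYYYYK
YYYYGYK
YYKYGYK
YYYYYYY
YYYYYYY

Answer: YYYYYKY
YYYYYYK
YYYYGYK
YYKYGYK
YYYYYYY
YYYYYYY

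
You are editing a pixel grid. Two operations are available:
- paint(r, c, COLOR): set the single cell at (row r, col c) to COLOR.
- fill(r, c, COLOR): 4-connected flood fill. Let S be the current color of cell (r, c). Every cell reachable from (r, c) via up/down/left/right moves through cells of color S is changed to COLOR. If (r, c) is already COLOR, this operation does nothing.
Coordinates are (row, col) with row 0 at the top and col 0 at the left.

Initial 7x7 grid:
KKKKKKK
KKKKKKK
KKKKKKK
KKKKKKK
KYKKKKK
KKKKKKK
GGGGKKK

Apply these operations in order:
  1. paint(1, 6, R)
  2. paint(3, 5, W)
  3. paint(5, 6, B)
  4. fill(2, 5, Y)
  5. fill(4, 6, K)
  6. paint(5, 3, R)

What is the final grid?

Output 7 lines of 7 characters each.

After op 1 paint(1,6,R):
KKKKKKK
KKKKKKR
KKKKKKK
KKKKKKK
KYKKKKK
KKKKKKK
GGGGKKK
After op 2 paint(3,5,W):
KKKKKKK
KKKKKKR
KKKKKKK
KKKKKWK
KYKKKKK
KKKKKKK
GGGGKKK
After op 3 paint(5,6,B):
KKKKKKK
KKKKKKR
KKKKKKK
KKKKKWK
KYKKKKK
KKKKKKB
GGGGKKK
After op 4 fill(2,5,Y) [41 cells changed]:
YYYYYYY
YYYYYYR
YYYYYYY
YYYYYWY
YYYYYYY
YYYYYYB
GGGGYYY
After op 5 fill(4,6,K) [42 cells changed]:
KKKKKKK
KKKKKKR
KKKKKKK
KKKKKWK
KKKKKKK
KKKKKKB
GGGGKKK
After op 6 paint(5,3,R):
KKKKKKK
KKKKKKR
KKKKKKK
KKKKKWK
KKKKKKK
KKKRKKB
GGGGKKK

Answer: KKKKKKK
KKKKKKR
KKKKKKK
KKKKKWK
KKKKKKK
KKKRKKB
GGGGKKK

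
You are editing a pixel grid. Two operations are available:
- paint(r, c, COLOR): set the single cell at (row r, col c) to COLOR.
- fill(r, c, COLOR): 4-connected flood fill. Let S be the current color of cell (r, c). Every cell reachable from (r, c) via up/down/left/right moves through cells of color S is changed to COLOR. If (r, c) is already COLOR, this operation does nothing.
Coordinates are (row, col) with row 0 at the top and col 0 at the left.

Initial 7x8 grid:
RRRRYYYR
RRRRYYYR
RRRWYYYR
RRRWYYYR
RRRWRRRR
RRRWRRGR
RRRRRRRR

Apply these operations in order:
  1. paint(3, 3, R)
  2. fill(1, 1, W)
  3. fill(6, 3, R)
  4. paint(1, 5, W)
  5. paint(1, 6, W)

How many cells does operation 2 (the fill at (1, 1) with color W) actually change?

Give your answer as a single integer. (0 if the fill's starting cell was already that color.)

Answer: 40

Derivation:
After op 1 paint(3,3,R):
RRRRYYYR
RRRRYYYR
RRRWYYYR
RRRRYYYR
RRRWRRRR
RRRWRRGR
RRRRRRRR
After op 2 fill(1,1,W) [40 cells changed]:
WWWWYYYW
WWWWYYYW
WWWWYYYW
WWWWYYYW
WWWWWWWW
WWWWWWGW
WWWWWWWW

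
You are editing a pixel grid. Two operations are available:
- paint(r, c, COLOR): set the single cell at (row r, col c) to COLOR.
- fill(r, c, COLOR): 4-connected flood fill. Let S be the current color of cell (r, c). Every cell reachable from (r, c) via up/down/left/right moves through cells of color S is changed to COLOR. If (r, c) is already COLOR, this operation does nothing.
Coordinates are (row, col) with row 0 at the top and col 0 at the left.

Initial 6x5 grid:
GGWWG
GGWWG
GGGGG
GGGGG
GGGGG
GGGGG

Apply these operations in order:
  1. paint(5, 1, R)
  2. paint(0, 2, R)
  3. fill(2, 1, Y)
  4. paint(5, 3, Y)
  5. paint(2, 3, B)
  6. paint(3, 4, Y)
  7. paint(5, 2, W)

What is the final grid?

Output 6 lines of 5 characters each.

After op 1 paint(5,1,R):
GGWWG
GGWWG
GGGGG
GGGGG
GGGGG
GRGGG
After op 2 paint(0,2,R):
GGRWG
GGWWG
GGGGG
GGGGG
GGGGG
GRGGG
After op 3 fill(2,1,Y) [25 cells changed]:
YYRWY
YYWWY
YYYYY
YYYYY
YYYYY
YRYYY
After op 4 paint(5,3,Y):
YYRWY
YYWWY
YYYYY
YYYYY
YYYYY
YRYYY
After op 5 paint(2,3,B):
YYRWY
YYWWY
YYYBY
YYYYY
YYYYY
YRYYY
After op 6 paint(3,4,Y):
YYRWY
YYWWY
YYYBY
YYYYY
YYYYY
YRYYY
After op 7 paint(5,2,W):
YYRWY
YYWWY
YYYBY
YYYYY
YYYYY
YRWYY

Answer: YYRWY
YYWWY
YYYBY
YYYYY
YYYYY
YRWYY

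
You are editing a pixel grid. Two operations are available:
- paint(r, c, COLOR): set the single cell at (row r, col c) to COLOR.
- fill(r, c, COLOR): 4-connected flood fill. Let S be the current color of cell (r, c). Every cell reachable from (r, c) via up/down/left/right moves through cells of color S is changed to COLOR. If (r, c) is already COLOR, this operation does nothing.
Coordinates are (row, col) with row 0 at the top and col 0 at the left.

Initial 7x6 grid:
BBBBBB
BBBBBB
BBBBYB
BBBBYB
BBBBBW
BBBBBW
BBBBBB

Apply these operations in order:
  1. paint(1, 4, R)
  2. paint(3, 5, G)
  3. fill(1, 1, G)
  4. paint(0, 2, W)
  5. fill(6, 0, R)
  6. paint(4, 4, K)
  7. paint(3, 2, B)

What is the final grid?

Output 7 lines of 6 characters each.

Answer: RRWRRR
RRRRRR
RRRRYR
RRBRYR
RRRRKW
RRRRRW
RRRRRR

Derivation:
After op 1 paint(1,4,R):
BBBBBB
BBBBRB
BBBBYB
BBBBYB
BBBBBW
BBBBBW
BBBBBB
After op 2 paint(3,5,G):
BBBBBB
BBBBRB
BBBBYB
BBBBYG
BBBBBW
BBBBBW
BBBBBB
After op 3 fill(1,1,G) [36 cells changed]:
GGGGGG
GGGGRG
GGGGYG
GGGGYG
GGGGGW
GGGGGW
GGGGGG
After op 4 paint(0,2,W):
GGWGGG
GGGGRG
GGGGYG
GGGGYG
GGGGGW
GGGGGW
GGGGGG
After op 5 fill(6,0,R) [36 cells changed]:
RRWRRR
RRRRRR
RRRRYR
RRRRYR
RRRRRW
RRRRRW
RRRRRR
After op 6 paint(4,4,K):
RRWRRR
RRRRRR
RRRRYR
RRRRYR
RRRRKW
RRRRRW
RRRRRR
After op 7 paint(3,2,B):
RRWRRR
RRRRRR
RRRRYR
RRBRYR
RRRRKW
RRRRRW
RRRRRR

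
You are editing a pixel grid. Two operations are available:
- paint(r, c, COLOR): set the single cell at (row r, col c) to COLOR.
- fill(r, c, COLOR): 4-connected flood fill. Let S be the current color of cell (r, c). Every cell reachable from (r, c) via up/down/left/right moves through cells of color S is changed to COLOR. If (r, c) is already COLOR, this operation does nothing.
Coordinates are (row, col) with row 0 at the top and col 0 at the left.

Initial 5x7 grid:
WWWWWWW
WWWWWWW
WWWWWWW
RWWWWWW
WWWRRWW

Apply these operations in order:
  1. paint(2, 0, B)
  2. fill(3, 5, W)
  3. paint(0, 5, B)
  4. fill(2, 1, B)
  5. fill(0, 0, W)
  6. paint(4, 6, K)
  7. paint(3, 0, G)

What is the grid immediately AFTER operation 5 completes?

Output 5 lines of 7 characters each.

After op 1 paint(2,0,B):
WWWWWWW
WWWWWWW
BWWWWWW
RWWWWWW
WWWRRWW
After op 2 fill(3,5,W) [0 cells changed]:
WWWWWWW
WWWWWWW
BWWWWWW
RWWWWWW
WWWRRWW
After op 3 paint(0,5,B):
WWWWWBW
WWWWWWW
BWWWWWW
RWWWWWW
WWWRRWW
After op 4 fill(2,1,B) [30 cells changed]:
BBBBBBB
BBBBBBB
BBBBBBB
RBBBBBB
BBBRRBB
After op 5 fill(0,0,W) [32 cells changed]:
WWWWWWW
WWWWWWW
WWWWWWW
RWWWWWW
WWWRRWW

Answer: WWWWWWW
WWWWWWW
WWWWWWW
RWWWWWW
WWWRRWW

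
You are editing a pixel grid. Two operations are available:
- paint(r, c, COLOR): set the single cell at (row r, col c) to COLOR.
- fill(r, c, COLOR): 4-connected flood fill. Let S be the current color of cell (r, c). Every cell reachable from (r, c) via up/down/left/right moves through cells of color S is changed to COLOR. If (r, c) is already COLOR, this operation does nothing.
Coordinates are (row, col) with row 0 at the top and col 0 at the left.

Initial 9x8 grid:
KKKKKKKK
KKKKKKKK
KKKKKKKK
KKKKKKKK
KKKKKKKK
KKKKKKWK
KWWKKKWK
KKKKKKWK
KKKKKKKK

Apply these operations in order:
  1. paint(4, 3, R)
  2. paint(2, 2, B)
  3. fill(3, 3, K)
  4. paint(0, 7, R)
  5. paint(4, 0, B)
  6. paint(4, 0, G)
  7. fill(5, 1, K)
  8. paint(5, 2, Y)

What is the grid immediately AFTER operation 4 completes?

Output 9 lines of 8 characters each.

Answer: KKKKKKKR
KKKKKKKK
KKBKKKKK
KKKKKKKK
KKKRKKKK
KKKKKKWK
KWWKKKWK
KKKKKKWK
KKKKKKKK

Derivation:
After op 1 paint(4,3,R):
KKKKKKKK
KKKKKKKK
KKKKKKKK
KKKKKKKK
KKKRKKKK
KKKKKKWK
KWWKKKWK
KKKKKKWK
KKKKKKKK
After op 2 paint(2,2,B):
KKKKKKKK
KKKKKKKK
KKBKKKKK
KKKKKKKK
KKKRKKKK
KKKKKKWK
KWWKKKWK
KKKKKKWK
KKKKKKKK
After op 3 fill(3,3,K) [0 cells changed]:
KKKKKKKK
KKKKKKKK
KKBKKKKK
KKKKKKKK
KKKRKKKK
KKKKKKWK
KWWKKKWK
KKKKKKWK
KKKKKKKK
After op 4 paint(0,7,R):
KKKKKKKR
KKKKKKKK
KKBKKKKK
KKKKKKKK
KKKRKKKK
KKKKKKWK
KWWKKKWK
KKKKKKWK
KKKKKKKK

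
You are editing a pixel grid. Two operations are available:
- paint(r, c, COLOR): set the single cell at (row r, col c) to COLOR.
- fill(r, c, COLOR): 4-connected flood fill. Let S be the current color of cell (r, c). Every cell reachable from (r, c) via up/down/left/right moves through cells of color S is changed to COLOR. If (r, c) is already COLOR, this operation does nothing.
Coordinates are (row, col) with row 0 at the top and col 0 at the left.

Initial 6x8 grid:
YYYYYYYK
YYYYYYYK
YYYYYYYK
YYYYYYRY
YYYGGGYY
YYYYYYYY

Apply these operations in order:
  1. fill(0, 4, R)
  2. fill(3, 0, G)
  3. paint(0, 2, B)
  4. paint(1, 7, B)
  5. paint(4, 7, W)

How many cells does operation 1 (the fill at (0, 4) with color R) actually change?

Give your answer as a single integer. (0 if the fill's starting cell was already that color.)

After op 1 fill(0,4,R) [41 cells changed]:
RRRRRRRK
RRRRRRRK
RRRRRRRK
RRRRRRRR
RRRGGGRR
RRRRRRRR

Answer: 41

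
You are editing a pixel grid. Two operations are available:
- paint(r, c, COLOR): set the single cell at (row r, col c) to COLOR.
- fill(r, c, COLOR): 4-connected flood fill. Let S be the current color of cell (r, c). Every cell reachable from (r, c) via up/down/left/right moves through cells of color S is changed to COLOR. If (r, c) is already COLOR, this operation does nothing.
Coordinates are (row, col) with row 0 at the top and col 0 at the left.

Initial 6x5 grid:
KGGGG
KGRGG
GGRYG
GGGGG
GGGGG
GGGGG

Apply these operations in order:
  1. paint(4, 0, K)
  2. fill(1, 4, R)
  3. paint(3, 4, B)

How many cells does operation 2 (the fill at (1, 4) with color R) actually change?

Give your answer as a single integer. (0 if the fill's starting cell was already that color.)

After op 1 paint(4,0,K):
KGGGG
KGRGG
GGRYG
GGGGG
KGGGG
GGGGG
After op 2 fill(1,4,R) [24 cells changed]:
KRRRR
KRRRR
RRRYR
RRRRR
KRRRR
RRRRR

Answer: 24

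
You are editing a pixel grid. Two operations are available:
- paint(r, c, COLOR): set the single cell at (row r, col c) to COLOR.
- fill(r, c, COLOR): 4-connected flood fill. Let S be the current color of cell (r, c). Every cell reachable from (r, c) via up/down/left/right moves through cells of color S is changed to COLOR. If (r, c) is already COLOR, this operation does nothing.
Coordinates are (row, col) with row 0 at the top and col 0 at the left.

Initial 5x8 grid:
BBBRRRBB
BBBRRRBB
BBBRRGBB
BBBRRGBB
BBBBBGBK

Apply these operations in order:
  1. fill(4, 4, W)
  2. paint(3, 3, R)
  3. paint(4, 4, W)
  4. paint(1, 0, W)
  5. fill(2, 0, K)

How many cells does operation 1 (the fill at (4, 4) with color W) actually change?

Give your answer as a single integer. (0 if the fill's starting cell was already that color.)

Answer: 17

Derivation:
After op 1 fill(4,4,W) [17 cells changed]:
WWWRRRBB
WWWRRRBB
WWWRRGBB
WWWRRGBB
WWWWWGBK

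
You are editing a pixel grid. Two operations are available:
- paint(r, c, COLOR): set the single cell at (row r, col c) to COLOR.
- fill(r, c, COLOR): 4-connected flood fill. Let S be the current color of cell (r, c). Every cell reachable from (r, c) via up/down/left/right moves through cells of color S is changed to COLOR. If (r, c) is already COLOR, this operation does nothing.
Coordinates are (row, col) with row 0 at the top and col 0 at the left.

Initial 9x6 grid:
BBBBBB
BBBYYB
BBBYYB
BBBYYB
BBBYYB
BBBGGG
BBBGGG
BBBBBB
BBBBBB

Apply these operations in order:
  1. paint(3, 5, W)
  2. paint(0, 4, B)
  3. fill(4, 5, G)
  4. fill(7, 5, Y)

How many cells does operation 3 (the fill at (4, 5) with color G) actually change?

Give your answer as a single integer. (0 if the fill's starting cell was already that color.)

Answer: 1

Derivation:
After op 1 paint(3,5,W):
BBBBBB
BBBYYB
BBBYYB
BBBYYW
BBBYYB
BBBGGG
BBBGGG
BBBBBB
BBBBBB
After op 2 paint(0,4,B):
BBBBBB
BBBYYB
BBBYYB
BBBYYW
BBBYYB
BBBGGG
BBBGGG
BBBBBB
BBBBBB
After op 3 fill(4,5,G) [1 cells changed]:
BBBBBB
BBBYYB
BBBYYB
BBBYYW
BBBYYG
BBBGGG
BBBGGG
BBBBBB
BBBBBB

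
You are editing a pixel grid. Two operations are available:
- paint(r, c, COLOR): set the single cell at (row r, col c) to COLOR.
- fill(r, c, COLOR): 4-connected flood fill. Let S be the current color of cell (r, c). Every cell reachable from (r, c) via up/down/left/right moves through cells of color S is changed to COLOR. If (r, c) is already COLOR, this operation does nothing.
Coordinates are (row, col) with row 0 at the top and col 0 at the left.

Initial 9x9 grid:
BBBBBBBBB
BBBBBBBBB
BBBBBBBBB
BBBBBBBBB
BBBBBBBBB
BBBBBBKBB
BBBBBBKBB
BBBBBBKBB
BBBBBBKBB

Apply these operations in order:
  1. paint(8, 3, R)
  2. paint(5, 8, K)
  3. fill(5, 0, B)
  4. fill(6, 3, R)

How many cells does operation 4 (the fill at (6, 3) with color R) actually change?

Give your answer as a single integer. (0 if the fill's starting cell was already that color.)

Answer: 75

Derivation:
After op 1 paint(8,3,R):
BBBBBBBBB
BBBBBBBBB
BBBBBBBBB
BBBBBBBBB
BBBBBBBBB
BBBBBBKBB
BBBBBBKBB
BBBBBBKBB
BBBRBBKBB
After op 2 paint(5,8,K):
BBBBBBBBB
BBBBBBBBB
BBBBBBBBB
BBBBBBBBB
BBBBBBBBB
BBBBBBKBK
BBBBBBKBB
BBBBBBKBB
BBBRBBKBB
After op 3 fill(5,0,B) [0 cells changed]:
BBBBBBBBB
BBBBBBBBB
BBBBBBBBB
BBBBBBBBB
BBBBBBBBB
BBBBBBKBK
BBBBBBKBB
BBBBBBKBB
BBBRBBKBB
After op 4 fill(6,3,R) [75 cells changed]:
RRRRRRRRR
RRRRRRRRR
RRRRRRRRR
RRRRRRRRR
RRRRRRRRR
RRRRRRKRK
RRRRRRKRR
RRRRRRKRR
RRRRRRKRR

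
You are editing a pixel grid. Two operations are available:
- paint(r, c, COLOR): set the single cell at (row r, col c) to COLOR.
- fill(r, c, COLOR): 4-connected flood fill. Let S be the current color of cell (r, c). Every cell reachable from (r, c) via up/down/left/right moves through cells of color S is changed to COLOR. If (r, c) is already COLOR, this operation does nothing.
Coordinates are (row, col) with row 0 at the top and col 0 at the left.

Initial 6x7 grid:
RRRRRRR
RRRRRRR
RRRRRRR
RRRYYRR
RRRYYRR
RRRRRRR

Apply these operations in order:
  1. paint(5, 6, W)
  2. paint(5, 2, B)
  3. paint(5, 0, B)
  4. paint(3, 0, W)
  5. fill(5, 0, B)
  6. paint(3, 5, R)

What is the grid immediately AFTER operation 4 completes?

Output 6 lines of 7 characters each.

Answer: RRRRRRR
RRRRRRR
RRRRRRR
WRRYYRR
RRRYYRR
BRBRRRW

Derivation:
After op 1 paint(5,6,W):
RRRRRRR
RRRRRRR
RRRRRRR
RRRYYRR
RRRYYRR
RRRRRRW
After op 2 paint(5,2,B):
RRRRRRR
RRRRRRR
RRRRRRR
RRRYYRR
RRRYYRR
RRBRRRW
After op 3 paint(5,0,B):
RRRRRRR
RRRRRRR
RRRRRRR
RRRYYRR
RRRYYRR
BRBRRRW
After op 4 paint(3,0,W):
RRRRRRR
RRRRRRR
RRRRRRR
WRRYYRR
RRRYYRR
BRBRRRW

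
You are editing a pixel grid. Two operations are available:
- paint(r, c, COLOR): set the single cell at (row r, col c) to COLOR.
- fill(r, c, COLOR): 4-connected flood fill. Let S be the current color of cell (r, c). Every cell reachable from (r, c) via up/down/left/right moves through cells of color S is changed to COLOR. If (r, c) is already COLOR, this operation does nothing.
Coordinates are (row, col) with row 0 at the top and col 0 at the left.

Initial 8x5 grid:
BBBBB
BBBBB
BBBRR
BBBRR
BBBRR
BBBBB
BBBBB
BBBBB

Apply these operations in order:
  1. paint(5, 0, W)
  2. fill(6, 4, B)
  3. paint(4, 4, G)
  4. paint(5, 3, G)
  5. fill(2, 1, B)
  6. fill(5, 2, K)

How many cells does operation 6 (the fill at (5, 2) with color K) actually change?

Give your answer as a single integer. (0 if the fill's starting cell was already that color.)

Answer: 32

Derivation:
After op 1 paint(5,0,W):
BBBBB
BBBBB
BBBRR
BBBRR
BBBRR
WBBBB
BBBBB
BBBBB
After op 2 fill(6,4,B) [0 cells changed]:
BBBBB
BBBBB
BBBRR
BBBRR
BBBRR
WBBBB
BBBBB
BBBBB
After op 3 paint(4,4,G):
BBBBB
BBBBB
BBBRR
BBBRR
BBBRG
WBBBB
BBBBB
BBBBB
After op 4 paint(5,3,G):
BBBBB
BBBBB
BBBRR
BBBRR
BBBRG
WBBGB
BBBBB
BBBBB
After op 5 fill(2,1,B) [0 cells changed]:
BBBBB
BBBBB
BBBRR
BBBRR
BBBRG
WBBGB
BBBBB
BBBBB
After op 6 fill(5,2,K) [32 cells changed]:
KKKKK
KKKKK
KKKRR
KKKRR
KKKRG
WKKGK
KKKKK
KKKKK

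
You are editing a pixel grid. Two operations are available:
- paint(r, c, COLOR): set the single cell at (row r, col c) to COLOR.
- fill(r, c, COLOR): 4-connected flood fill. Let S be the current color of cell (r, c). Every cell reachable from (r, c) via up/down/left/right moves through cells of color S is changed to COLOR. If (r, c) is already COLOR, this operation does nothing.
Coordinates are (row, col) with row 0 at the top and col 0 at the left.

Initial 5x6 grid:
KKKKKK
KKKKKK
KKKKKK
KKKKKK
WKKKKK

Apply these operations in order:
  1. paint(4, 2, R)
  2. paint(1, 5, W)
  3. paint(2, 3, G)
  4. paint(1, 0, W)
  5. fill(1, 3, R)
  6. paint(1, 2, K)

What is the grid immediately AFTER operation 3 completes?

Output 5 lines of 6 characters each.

Answer: KKKKKK
KKKKKW
KKKGKK
KKKKKK
WKRKKK

Derivation:
After op 1 paint(4,2,R):
KKKKKK
KKKKKK
KKKKKK
KKKKKK
WKRKKK
After op 2 paint(1,5,W):
KKKKKK
KKKKKW
KKKKKK
KKKKKK
WKRKKK
After op 3 paint(2,3,G):
KKKKKK
KKKKKW
KKKGKK
KKKKKK
WKRKKK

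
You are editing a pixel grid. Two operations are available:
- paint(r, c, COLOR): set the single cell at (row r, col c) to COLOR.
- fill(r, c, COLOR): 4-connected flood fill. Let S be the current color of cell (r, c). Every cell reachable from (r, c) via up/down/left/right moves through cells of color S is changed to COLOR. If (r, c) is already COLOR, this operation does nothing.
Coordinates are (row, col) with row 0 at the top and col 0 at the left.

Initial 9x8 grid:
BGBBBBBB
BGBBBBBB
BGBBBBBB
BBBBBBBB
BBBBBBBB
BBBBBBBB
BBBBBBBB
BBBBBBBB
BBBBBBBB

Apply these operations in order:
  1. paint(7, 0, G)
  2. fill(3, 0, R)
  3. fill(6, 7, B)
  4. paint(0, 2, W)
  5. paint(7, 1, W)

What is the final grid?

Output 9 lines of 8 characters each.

After op 1 paint(7,0,G):
BGBBBBBB
BGBBBBBB
BGBBBBBB
BBBBBBBB
BBBBBBBB
BBBBBBBB
BBBBBBBB
GBBBBBBB
BBBBBBBB
After op 2 fill(3,0,R) [68 cells changed]:
RGRRRRRR
RGRRRRRR
RGRRRRRR
RRRRRRRR
RRRRRRRR
RRRRRRRR
RRRRRRRR
GRRRRRRR
RRRRRRRR
After op 3 fill(6,7,B) [68 cells changed]:
BGBBBBBB
BGBBBBBB
BGBBBBBB
BBBBBBBB
BBBBBBBB
BBBBBBBB
BBBBBBBB
GBBBBBBB
BBBBBBBB
After op 4 paint(0,2,W):
BGWBBBBB
BGBBBBBB
BGBBBBBB
BBBBBBBB
BBBBBBBB
BBBBBBBB
BBBBBBBB
GBBBBBBB
BBBBBBBB
After op 5 paint(7,1,W):
BGWBBBBB
BGBBBBBB
BGBBBBBB
BBBBBBBB
BBBBBBBB
BBBBBBBB
BBBBBBBB
GWBBBBBB
BBBBBBBB

Answer: BGWBBBBB
BGBBBBBB
BGBBBBBB
BBBBBBBB
BBBBBBBB
BBBBBBBB
BBBBBBBB
GWBBBBBB
BBBBBBBB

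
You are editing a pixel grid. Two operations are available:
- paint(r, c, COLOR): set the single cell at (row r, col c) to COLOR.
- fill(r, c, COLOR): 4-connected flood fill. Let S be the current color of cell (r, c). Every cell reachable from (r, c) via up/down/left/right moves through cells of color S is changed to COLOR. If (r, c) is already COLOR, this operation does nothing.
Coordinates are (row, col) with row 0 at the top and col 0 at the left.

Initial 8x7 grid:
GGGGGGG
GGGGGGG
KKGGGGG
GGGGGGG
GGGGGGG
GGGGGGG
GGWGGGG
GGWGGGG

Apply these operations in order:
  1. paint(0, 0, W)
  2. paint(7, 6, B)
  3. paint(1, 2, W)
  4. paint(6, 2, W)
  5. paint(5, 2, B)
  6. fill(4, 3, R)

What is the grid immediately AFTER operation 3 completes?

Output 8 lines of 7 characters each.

Answer: WGGGGGG
GGWGGGG
KKGGGGG
GGGGGGG
GGGGGGG
GGGGGGG
GGWGGGG
GGWGGGB

Derivation:
After op 1 paint(0,0,W):
WGGGGGG
GGGGGGG
KKGGGGG
GGGGGGG
GGGGGGG
GGGGGGG
GGWGGGG
GGWGGGG
After op 2 paint(7,6,B):
WGGGGGG
GGGGGGG
KKGGGGG
GGGGGGG
GGGGGGG
GGGGGGG
GGWGGGG
GGWGGGB
After op 3 paint(1,2,W):
WGGGGGG
GGWGGGG
KKGGGGG
GGGGGGG
GGGGGGG
GGGGGGG
GGWGGGG
GGWGGGB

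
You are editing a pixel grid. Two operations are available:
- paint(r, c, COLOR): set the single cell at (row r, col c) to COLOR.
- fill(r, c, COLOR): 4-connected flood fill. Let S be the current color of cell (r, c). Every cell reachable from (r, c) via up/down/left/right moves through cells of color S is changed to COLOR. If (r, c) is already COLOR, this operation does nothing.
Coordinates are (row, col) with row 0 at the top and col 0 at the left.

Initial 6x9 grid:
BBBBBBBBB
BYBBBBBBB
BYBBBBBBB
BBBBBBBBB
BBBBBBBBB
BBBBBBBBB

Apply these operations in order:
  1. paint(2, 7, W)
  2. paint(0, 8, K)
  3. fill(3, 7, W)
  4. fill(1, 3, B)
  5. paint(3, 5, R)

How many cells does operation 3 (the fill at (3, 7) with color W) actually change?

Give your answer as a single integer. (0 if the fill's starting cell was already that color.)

Answer: 50

Derivation:
After op 1 paint(2,7,W):
BBBBBBBBB
BYBBBBBBB
BYBBBBBWB
BBBBBBBBB
BBBBBBBBB
BBBBBBBBB
After op 2 paint(0,8,K):
BBBBBBBBK
BYBBBBBBB
BYBBBBBWB
BBBBBBBBB
BBBBBBBBB
BBBBBBBBB
After op 3 fill(3,7,W) [50 cells changed]:
WWWWWWWWK
WYWWWWWWW
WYWWWWWWW
WWWWWWWWW
WWWWWWWWW
WWWWWWWWW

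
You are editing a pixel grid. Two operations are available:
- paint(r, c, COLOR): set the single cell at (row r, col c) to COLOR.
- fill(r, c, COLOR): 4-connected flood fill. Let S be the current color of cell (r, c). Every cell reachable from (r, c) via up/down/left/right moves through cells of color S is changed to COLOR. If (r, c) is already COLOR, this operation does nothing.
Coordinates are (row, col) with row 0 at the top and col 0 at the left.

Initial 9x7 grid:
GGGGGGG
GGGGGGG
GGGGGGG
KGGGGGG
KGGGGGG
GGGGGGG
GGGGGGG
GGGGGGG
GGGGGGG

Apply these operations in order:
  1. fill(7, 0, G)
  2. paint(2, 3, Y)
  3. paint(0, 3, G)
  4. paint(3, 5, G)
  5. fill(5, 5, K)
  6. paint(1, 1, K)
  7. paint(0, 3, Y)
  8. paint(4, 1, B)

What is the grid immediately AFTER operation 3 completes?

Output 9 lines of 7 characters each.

Answer: GGGGGGG
GGGGGGG
GGGYGGG
KGGGGGG
KGGGGGG
GGGGGGG
GGGGGGG
GGGGGGG
GGGGGGG

Derivation:
After op 1 fill(7,0,G) [0 cells changed]:
GGGGGGG
GGGGGGG
GGGGGGG
KGGGGGG
KGGGGGG
GGGGGGG
GGGGGGG
GGGGGGG
GGGGGGG
After op 2 paint(2,3,Y):
GGGGGGG
GGGGGGG
GGGYGGG
KGGGGGG
KGGGGGG
GGGGGGG
GGGGGGG
GGGGGGG
GGGGGGG
After op 3 paint(0,3,G):
GGGGGGG
GGGGGGG
GGGYGGG
KGGGGGG
KGGGGGG
GGGGGGG
GGGGGGG
GGGGGGG
GGGGGGG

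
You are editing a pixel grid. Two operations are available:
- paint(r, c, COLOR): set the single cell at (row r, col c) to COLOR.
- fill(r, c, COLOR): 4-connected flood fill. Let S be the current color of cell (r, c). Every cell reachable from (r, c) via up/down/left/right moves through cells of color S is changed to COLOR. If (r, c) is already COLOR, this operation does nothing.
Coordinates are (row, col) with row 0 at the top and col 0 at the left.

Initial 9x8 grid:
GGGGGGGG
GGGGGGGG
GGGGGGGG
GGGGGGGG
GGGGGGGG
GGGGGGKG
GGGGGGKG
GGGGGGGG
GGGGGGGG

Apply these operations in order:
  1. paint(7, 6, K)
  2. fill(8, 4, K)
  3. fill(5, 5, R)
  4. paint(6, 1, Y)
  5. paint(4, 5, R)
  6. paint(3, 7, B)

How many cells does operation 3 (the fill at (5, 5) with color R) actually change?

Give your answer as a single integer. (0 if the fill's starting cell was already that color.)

After op 1 paint(7,6,K):
GGGGGGGG
GGGGGGGG
GGGGGGGG
GGGGGGGG
GGGGGGGG
GGGGGGKG
GGGGGGKG
GGGGGGKG
GGGGGGGG
After op 2 fill(8,4,K) [69 cells changed]:
KKKKKKKK
KKKKKKKK
KKKKKKKK
KKKKKKKK
KKKKKKKK
KKKKKKKK
KKKKKKKK
KKKKKKKK
KKKKKKKK
After op 3 fill(5,5,R) [72 cells changed]:
RRRRRRRR
RRRRRRRR
RRRRRRRR
RRRRRRRR
RRRRRRRR
RRRRRRRR
RRRRRRRR
RRRRRRRR
RRRRRRRR

Answer: 72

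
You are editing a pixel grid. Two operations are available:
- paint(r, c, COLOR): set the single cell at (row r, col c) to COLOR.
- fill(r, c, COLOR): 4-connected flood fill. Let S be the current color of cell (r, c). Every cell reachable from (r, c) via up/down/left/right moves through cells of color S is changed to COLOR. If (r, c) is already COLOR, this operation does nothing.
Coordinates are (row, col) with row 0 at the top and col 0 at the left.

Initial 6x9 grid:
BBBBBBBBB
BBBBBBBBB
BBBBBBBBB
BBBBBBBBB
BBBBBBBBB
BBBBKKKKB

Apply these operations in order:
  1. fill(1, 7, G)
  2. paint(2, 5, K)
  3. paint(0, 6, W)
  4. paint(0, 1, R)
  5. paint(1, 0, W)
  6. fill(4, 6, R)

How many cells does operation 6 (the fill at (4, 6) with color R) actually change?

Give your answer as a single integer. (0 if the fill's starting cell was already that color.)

Answer: 45

Derivation:
After op 1 fill(1,7,G) [50 cells changed]:
GGGGGGGGG
GGGGGGGGG
GGGGGGGGG
GGGGGGGGG
GGGGGGGGG
GGGGKKKKG
After op 2 paint(2,5,K):
GGGGGGGGG
GGGGGGGGG
GGGGGKGGG
GGGGGGGGG
GGGGGGGGG
GGGGKKKKG
After op 3 paint(0,6,W):
GGGGGGWGG
GGGGGGGGG
GGGGGKGGG
GGGGGGGGG
GGGGGGGGG
GGGGKKKKG
After op 4 paint(0,1,R):
GRGGGGWGG
GGGGGGGGG
GGGGGKGGG
GGGGGGGGG
GGGGGGGGG
GGGGKKKKG
After op 5 paint(1,0,W):
GRGGGGWGG
WGGGGGGGG
GGGGGKGGG
GGGGGGGGG
GGGGGGGGG
GGGGKKKKG
After op 6 fill(4,6,R) [45 cells changed]:
GRRRRRWRR
WRRRRRRRR
RRRRRKRRR
RRRRRRRRR
RRRRRRRRR
RRRRKKKKR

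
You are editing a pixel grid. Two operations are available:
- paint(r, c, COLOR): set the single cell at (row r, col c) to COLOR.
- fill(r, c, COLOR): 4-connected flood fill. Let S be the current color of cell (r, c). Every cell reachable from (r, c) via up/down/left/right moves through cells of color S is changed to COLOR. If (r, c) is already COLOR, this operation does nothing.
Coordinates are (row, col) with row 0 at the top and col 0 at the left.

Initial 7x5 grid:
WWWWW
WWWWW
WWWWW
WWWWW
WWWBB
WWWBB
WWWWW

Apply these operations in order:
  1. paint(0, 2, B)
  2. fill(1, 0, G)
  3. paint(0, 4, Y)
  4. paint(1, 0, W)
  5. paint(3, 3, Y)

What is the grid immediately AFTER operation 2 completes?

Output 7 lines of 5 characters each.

After op 1 paint(0,2,B):
WWBWW
WWWWW
WWWWW
WWWWW
WWWBB
WWWBB
WWWWW
After op 2 fill(1,0,G) [30 cells changed]:
GGBGG
GGGGG
GGGGG
GGGGG
GGGBB
GGGBB
GGGGG

Answer: GGBGG
GGGGG
GGGGG
GGGGG
GGGBB
GGGBB
GGGGG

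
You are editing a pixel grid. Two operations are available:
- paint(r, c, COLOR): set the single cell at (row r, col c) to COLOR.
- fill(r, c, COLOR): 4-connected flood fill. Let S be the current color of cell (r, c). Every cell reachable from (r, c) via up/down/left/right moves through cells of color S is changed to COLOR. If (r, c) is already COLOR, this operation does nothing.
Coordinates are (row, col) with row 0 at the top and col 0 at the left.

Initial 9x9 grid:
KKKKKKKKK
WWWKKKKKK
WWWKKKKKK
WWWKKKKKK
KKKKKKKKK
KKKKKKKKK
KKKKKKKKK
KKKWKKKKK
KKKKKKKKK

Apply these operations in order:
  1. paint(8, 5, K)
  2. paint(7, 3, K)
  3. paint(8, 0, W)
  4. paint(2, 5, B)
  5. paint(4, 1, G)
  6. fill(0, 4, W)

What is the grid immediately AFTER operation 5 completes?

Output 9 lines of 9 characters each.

After op 1 paint(8,5,K):
KKKKKKKKK
WWWKKKKKK
WWWKKKKKK
WWWKKKKKK
KKKKKKKKK
KKKKKKKKK
KKKKKKKKK
KKKWKKKKK
KKKKKKKKK
After op 2 paint(7,3,K):
KKKKKKKKK
WWWKKKKKK
WWWKKKKKK
WWWKKKKKK
KKKKKKKKK
KKKKKKKKK
KKKKKKKKK
KKKKKKKKK
KKKKKKKKK
After op 3 paint(8,0,W):
KKKKKKKKK
WWWKKKKKK
WWWKKKKKK
WWWKKKKKK
KKKKKKKKK
KKKKKKKKK
KKKKKKKKK
KKKKKKKKK
WKKKKKKKK
After op 4 paint(2,5,B):
KKKKKKKKK
WWWKKKKKK
WWWKKBKKK
WWWKKKKKK
KKKKKKKKK
KKKKKKKKK
KKKKKKKKK
KKKKKKKKK
WKKKKKKKK
After op 5 paint(4,1,G):
KKKKKKKKK
WWWKKKKKK
WWWKKBKKK
WWWKKKKKK
KGKKKKKKK
KKKKKKKKK
KKKKKKKKK
KKKKKKKKK
WKKKKKKKK

Answer: KKKKKKKKK
WWWKKKKKK
WWWKKBKKK
WWWKKKKKK
KGKKKKKKK
KKKKKKKKK
KKKKKKKKK
KKKKKKKKK
WKKKKKKKK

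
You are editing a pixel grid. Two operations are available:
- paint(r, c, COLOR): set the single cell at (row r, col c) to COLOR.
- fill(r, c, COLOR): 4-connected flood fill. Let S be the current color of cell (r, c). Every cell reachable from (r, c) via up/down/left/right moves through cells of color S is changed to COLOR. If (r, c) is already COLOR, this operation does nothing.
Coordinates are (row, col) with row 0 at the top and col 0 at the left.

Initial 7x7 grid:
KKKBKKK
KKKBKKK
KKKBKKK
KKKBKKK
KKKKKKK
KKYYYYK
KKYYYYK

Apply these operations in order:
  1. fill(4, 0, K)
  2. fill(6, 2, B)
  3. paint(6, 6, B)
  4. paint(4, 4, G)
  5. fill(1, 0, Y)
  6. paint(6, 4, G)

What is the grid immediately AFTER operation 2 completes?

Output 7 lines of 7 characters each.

Answer: KKKBKKK
KKKBKKK
KKKBKKK
KKKBKKK
KKKKKKK
KKBBBBK
KKBBBBK

Derivation:
After op 1 fill(4,0,K) [0 cells changed]:
KKKBKKK
KKKBKKK
KKKBKKK
KKKBKKK
KKKKKKK
KKYYYYK
KKYYYYK
After op 2 fill(6,2,B) [8 cells changed]:
KKKBKKK
KKKBKKK
KKKBKKK
KKKBKKK
KKKKKKK
KKBBBBK
KKBBBBK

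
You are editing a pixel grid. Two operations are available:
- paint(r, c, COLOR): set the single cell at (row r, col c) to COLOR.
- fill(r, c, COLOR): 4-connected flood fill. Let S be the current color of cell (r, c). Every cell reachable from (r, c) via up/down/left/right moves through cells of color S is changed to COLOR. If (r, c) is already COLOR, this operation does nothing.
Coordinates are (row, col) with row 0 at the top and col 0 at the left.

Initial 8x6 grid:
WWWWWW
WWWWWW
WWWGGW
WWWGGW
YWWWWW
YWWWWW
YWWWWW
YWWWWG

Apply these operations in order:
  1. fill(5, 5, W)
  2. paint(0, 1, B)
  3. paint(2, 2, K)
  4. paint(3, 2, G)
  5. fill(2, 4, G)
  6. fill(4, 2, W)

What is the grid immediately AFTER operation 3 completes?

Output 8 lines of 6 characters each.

After op 1 fill(5,5,W) [0 cells changed]:
WWWWWW
WWWWWW
WWWGGW
WWWGGW
YWWWWW
YWWWWW
YWWWWW
YWWWWG
After op 2 paint(0,1,B):
WBWWWW
WWWWWW
WWWGGW
WWWGGW
YWWWWW
YWWWWW
YWWWWW
YWWWWG
After op 3 paint(2,2,K):
WBWWWW
WWWWWW
WWKGGW
WWWGGW
YWWWWW
YWWWWW
YWWWWW
YWWWWG

Answer: WBWWWW
WWWWWW
WWKGGW
WWWGGW
YWWWWW
YWWWWW
YWWWWW
YWWWWG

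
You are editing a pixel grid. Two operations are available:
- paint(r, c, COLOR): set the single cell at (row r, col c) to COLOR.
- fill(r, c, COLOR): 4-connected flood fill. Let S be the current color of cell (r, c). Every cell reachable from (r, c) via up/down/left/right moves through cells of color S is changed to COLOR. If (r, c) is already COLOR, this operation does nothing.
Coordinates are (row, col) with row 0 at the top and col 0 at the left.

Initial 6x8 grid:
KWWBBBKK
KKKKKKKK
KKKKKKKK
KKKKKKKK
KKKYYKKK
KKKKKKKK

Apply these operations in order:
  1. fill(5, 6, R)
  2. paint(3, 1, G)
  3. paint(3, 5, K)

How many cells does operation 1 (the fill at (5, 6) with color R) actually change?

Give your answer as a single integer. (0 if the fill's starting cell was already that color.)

Answer: 41

Derivation:
After op 1 fill(5,6,R) [41 cells changed]:
RWWBBBRR
RRRRRRRR
RRRRRRRR
RRRRRRRR
RRRYYRRR
RRRRRRRR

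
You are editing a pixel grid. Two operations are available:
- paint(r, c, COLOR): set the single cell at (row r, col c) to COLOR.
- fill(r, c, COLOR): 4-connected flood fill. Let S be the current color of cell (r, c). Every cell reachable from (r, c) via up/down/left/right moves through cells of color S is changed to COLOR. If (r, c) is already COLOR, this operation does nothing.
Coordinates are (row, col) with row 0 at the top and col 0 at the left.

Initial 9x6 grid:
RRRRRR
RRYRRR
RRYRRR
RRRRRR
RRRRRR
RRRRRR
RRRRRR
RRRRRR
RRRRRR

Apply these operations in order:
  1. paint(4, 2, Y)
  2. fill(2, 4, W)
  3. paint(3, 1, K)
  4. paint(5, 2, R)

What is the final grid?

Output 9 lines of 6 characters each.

Answer: WWWWWW
WWYWWW
WWYWWW
WKWWWW
WWYWWW
WWRWWW
WWWWWW
WWWWWW
WWWWWW

Derivation:
After op 1 paint(4,2,Y):
RRRRRR
RRYRRR
RRYRRR
RRRRRR
RRYRRR
RRRRRR
RRRRRR
RRRRRR
RRRRRR
After op 2 fill(2,4,W) [51 cells changed]:
WWWWWW
WWYWWW
WWYWWW
WWWWWW
WWYWWW
WWWWWW
WWWWWW
WWWWWW
WWWWWW
After op 3 paint(3,1,K):
WWWWWW
WWYWWW
WWYWWW
WKWWWW
WWYWWW
WWWWWW
WWWWWW
WWWWWW
WWWWWW
After op 4 paint(5,2,R):
WWWWWW
WWYWWW
WWYWWW
WKWWWW
WWYWWW
WWRWWW
WWWWWW
WWWWWW
WWWWWW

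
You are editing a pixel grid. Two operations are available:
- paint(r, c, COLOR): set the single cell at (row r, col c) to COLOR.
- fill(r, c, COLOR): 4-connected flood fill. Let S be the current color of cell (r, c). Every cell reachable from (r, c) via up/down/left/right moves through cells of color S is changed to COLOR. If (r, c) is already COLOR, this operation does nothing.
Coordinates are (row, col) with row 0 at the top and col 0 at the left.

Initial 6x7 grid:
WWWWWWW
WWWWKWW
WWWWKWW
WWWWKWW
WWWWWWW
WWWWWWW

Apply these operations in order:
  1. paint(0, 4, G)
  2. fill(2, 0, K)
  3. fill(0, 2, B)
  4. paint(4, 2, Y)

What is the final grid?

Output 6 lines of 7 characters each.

Answer: BBBBGBB
BBBBBBB
BBBBBBB
BBBBBBB
BBYBBBB
BBBBBBB

Derivation:
After op 1 paint(0,4,G):
WWWWGWW
WWWWKWW
WWWWKWW
WWWWKWW
WWWWWWW
WWWWWWW
After op 2 fill(2,0,K) [38 cells changed]:
KKKKGKK
KKKKKKK
KKKKKKK
KKKKKKK
KKKKKKK
KKKKKKK
After op 3 fill(0,2,B) [41 cells changed]:
BBBBGBB
BBBBBBB
BBBBBBB
BBBBBBB
BBBBBBB
BBBBBBB
After op 4 paint(4,2,Y):
BBBBGBB
BBBBBBB
BBBBBBB
BBBBBBB
BBYBBBB
BBBBBBB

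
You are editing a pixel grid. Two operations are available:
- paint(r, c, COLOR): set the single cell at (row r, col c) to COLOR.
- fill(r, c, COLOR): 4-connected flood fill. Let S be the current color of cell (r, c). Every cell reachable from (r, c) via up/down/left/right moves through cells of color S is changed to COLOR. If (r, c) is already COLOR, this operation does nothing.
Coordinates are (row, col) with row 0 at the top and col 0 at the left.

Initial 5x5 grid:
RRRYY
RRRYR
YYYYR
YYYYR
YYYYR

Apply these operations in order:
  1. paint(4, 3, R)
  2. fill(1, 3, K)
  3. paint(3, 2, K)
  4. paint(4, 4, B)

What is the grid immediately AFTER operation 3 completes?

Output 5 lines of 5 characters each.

Answer: RRRKK
RRRKR
KKKKR
KKKKR
KKKRR

Derivation:
After op 1 paint(4,3,R):
RRRYY
RRRYR
YYYYR
YYYYR
YYYRR
After op 2 fill(1,3,K) [14 cells changed]:
RRRKK
RRRKR
KKKKR
KKKKR
KKKRR
After op 3 paint(3,2,K):
RRRKK
RRRKR
KKKKR
KKKKR
KKKRR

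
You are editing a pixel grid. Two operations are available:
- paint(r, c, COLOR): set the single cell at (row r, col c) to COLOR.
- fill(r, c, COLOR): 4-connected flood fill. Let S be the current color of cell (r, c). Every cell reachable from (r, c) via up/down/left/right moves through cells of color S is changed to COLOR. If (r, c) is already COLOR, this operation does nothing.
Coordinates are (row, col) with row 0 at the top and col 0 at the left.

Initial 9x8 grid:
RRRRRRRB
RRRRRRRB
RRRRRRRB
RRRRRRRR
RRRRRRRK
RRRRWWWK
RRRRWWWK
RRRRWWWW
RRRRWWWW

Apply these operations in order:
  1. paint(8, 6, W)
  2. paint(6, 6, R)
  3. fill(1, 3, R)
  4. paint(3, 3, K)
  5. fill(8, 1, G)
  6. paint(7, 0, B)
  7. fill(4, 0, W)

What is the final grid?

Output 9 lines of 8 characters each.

Answer: WWWWWWWB
WWWWWWWB
WWWWWWWB
WWWKWWWW
WWWWWWWK
WWWWWWWK
WWWWWWRK
BWWWWWWW
WWWWWWWW

Derivation:
After op 1 paint(8,6,W):
RRRRRRRB
RRRRRRRB
RRRRRRRB
RRRRRRRR
RRRRRRRK
RRRRWWWK
RRRRWWWK
RRRRWWWW
RRRRWWWW
After op 2 paint(6,6,R):
RRRRRRRB
RRRRRRRB
RRRRRRRB
RRRRRRRR
RRRRRRRK
RRRRWWWK
RRRRWWRK
RRRRWWWW
RRRRWWWW
After op 3 fill(1,3,R) [0 cells changed]:
RRRRRRRB
RRRRRRRB
RRRRRRRB
RRRRRRRR
RRRRRRRK
RRRRWWWK
RRRRWWRK
RRRRWWWW
RRRRWWWW
After op 4 paint(3,3,K):
RRRRRRRB
RRRRRRRB
RRRRRRRB
RRRKRRRR
RRRRRRRK
RRRRWWWK
RRRRWWRK
RRRRWWWW
RRRRWWWW
After op 5 fill(8,1,G) [51 cells changed]:
GGGGGGGB
GGGGGGGB
GGGGGGGB
GGGKGGGG
GGGGGGGK
GGGGWWWK
GGGGWWRK
GGGGWWWW
GGGGWWWW
After op 6 paint(7,0,B):
GGGGGGGB
GGGGGGGB
GGGGGGGB
GGGKGGGG
GGGGGGGK
GGGGWWWK
GGGGWWRK
BGGGWWWW
GGGGWWWW
After op 7 fill(4,0,W) [50 cells changed]:
WWWWWWWB
WWWWWWWB
WWWWWWWB
WWWKWWWW
WWWWWWWK
WWWWWWWK
WWWWWWRK
BWWWWWWW
WWWWWWWW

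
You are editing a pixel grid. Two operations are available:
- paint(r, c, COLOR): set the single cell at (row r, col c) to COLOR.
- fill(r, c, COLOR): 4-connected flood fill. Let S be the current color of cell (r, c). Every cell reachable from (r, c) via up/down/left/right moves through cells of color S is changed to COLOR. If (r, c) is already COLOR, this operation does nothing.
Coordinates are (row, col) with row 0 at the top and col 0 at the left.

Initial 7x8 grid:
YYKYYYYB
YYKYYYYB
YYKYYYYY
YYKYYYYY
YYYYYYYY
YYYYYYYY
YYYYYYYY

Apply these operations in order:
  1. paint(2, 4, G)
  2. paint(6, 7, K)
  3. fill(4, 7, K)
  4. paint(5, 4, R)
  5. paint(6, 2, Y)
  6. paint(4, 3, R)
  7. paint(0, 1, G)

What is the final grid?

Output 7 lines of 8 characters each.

Answer: KGKKKKKB
KKKKKKKB
KKKKGKKK
KKKKKKKK
KKKRKKKK
KKKKRKKK
KKYKKKKK

Derivation:
After op 1 paint(2,4,G):
YYKYYYYB
YYKYYYYB
YYKYGYYY
YYKYYYYY
YYYYYYYY
YYYYYYYY
YYYYYYYY
After op 2 paint(6,7,K):
YYKYYYYB
YYKYYYYB
YYKYGYYY
YYKYYYYY
YYYYYYYY
YYYYYYYY
YYYYYYYK
After op 3 fill(4,7,K) [48 cells changed]:
KKKKKKKB
KKKKKKKB
KKKKGKKK
KKKKKKKK
KKKKKKKK
KKKKKKKK
KKKKKKKK
After op 4 paint(5,4,R):
KKKKKKKB
KKKKKKKB
KKKKGKKK
KKKKKKKK
KKKKKKKK
KKKKRKKK
KKKKKKKK
After op 5 paint(6,2,Y):
KKKKKKKB
KKKKKKKB
KKKKGKKK
KKKKKKKK
KKKKKKKK
KKKKRKKK
KKYKKKKK
After op 6 paint(4,3,R):
KKKKKKKB
KKKKKKKB
KKKKGKKK
KKKKKKKK
KKKRKKKK
KKKKRKKK
KKYKKKKK
After op 7 paint(0,1,G):
KGKKKKKB
KKKKKKKB
KKKKGKKK
KKKKKKKK
KKKRKKKK
KKKKRKKK
KKYKKKKK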